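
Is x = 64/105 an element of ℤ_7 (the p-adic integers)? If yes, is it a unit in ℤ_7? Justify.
x ∉ ℤ_7 (v_7(x) = -1 < 0)

ℤ_7 = {x ∈ ℚ_7 : v_7(x) ≥ 0} and ℤ_7^× = {x ∈ ℤ_7 : v_7(x) = 0}. Here v_7(64/105) = v_7(num) − v_7(den) = -1; compare against these criteria.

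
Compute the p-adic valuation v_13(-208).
v_13(-208) = 1

v_13(n) is the largest exponent k such that 13^k divides n. Factor out: -208 = -13^1 · 16. (Sign doesn't affect v_p.) So v_13(-208) = 1.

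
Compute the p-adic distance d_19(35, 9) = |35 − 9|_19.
d_19(35, 9) = 1

Step 1 — x − y = 35 − 9 = 26. Step 2 — v_19(26) = 0 (factor: 26 = (19^0 · 26); the sign does not affect v_p). Step 3 — |x − y|_19 = 19^{0} = 1.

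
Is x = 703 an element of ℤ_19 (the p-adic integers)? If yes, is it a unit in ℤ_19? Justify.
x ∈ ℤ_19 but not a unit; v_19(x) = 1 > 0

ℤ_19 = {x ∈ ℚ_19 : v_19(x) ≥ 0} and ℤ_19^× = {x ∈ ℤ_19 : v_19(x) = 0}. Here v_19(703) = v_19(num) − v_19(den) = 1; compare against these criteria.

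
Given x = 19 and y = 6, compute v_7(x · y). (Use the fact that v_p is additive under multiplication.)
v_7(114) = 0

v_p(x) = 0 (factor: 19 = 7^0 · 19); v_p(y) = 0 (factor: 6 = 7^0 · 6). Additivity: v_p(xy) = v_p(x) + v_p(y) = 0 + 0 = 0. (Direct check: xy = 114 = 7^0 · (114).)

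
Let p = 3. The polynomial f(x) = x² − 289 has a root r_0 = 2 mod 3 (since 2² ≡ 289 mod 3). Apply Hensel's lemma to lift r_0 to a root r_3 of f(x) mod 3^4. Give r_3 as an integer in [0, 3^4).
r_3 = 17 (mod 81)

Hensel's recurrence: r_{i+1} = r_i − f(r_i)·(f′(r_i))^{-1} mod 3^{i+2}, with f′(x) = 2x. Iterate:
  r_0 = 2 (mod 3)
  r_1 = 8 (mod 9)
  r_2 = 17 (mod 27)
  r_3 = 17 (mod 81)
Final: r_3 = 17, and one checks f(r_3) ≡ 0 mod 3^4.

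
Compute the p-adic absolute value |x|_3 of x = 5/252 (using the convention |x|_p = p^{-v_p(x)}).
|5/252|_3 = 9

Step 1 — compute v_3(x) by factoring powers of 3 out of the numerator and denominator: v_3(5/252) = -2. Step 2 — apply |x|_p = p^{-v_p(x)} = 3^{2} = 9.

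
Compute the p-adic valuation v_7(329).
v_7(329) = 1

v_7(n) is the largest exponent k such that 7^k divides n. Factor out: 329 = 7^1 · 47. (Sign doesn't affect v_p.) So v_7(329) = 1.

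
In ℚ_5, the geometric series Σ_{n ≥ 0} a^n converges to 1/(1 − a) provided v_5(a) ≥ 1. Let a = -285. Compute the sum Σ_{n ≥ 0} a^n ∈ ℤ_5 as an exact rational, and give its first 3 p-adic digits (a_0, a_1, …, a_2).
Σ a^n = 1/(1 − a) = 1/286;  first 3 digits = (1, 3, 2)

v_5(a) = 1 ≥ 1, so the series converges in ℤ_5 to 1/(1 − a) = 1/(1 − (-285)) = 1/286. Expand this rational in ℤ_5: compute digits iteratively via d_i = x_i mod 5, x_{i+1} = (x_i − d_i)/5. The first 3 digits are (1, 3, 2).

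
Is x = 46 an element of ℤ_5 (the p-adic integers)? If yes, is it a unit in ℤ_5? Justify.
x ∈ ℤ_5^× (unit); v_5(x) = 0

ℤ_5 = {x ∈ ℚ_5 : v_5(x) ≥ 0} and ℤ_5^× = {x ∈ ℤ_5 : v_5(x) = 0}. Here v_5(46) = v_5(num) − v_5(den) = 0; compare against these criteria.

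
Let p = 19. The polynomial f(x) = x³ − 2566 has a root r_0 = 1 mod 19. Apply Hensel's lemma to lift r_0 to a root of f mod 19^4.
r_3 = 106629 (mod 130321)

Hensel: r_{i+1} = r_i − f(r_i)/f′(r_i) mod 19^{i+2}, where f′(x) = 3x². Iterate:
  r_0 = 1 (mod 19)
  r_1 = 134 (mod 361)
  r_2 = 3744 (mod 6859)
  r_3 = 106629 (mod 130321)
Final: r = 106629 with f(r) ≡ 0 mod 19^4.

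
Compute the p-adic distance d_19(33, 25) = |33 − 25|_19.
d_19(33, 25) = 1

Step 1 — x − y = 33 − 25 = 8. Step 2 — v_19(8) = 0 (factor: 8 = (19^0 · 8); the sign does not affect v_p). Step 3 — |x − y|_19 = 19^{0} = 1.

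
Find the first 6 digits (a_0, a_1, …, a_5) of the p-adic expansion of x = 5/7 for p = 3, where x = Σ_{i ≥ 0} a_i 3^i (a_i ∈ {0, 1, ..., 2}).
(a_0, …, a_5) = (2, 0, 2, 1, 2, 0)

v_3(5/7) = 0 (numerator and denominator both coprime to 3), so x ∈ ℤ_3^×. Compute digits iteratively via a_i = x_i mod 3, x_{i+1} = (x_i − a_i)/3, with x_0 = x:
  x_0 = 5/7;  a_0 = 2;  x_1 = (x_0 − 2)/3 = -3/7
  x_1 = -3/7;  a_1 = 0;  x_2 = (x_1 − 0)/3 = -1/7
  x_2 = -1/7;  a_2 = 2;  x_3 = (x_2 − 2)/3 = -5/7
  x_3 = -5/7;  a_3 = 1;  x_4 = (x_3 − 1)/3 = -4/7
  x_4 = -4/7;  a_4 = 2;  x_5 = (x_4 − 2)/3 = -6/7
  x_5 = -6/7;  a_5 = 0;  x_6 = (x_5 − 0)/3 = -2/7
Digits: (2, 0, 2, 1, 2, 0).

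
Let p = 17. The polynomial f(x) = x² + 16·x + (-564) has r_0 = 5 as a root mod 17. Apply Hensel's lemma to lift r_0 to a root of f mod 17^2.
r_1 = 56 (mod 289)

Hensel: r_{i+1} = r_i − f(r_i)·(f′(r_i))^{-1} mod 17^{i+2}, f′(x) = 2x + 16. Iterate:
  r_0 = 5 (mod 17)
  r_1 = 56 (mod 289)
Final: r = 56 satisfies f(r) ≡ 0 mod 17^2.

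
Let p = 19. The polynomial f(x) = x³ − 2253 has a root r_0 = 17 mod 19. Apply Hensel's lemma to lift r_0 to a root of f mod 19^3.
r_2 = 1480 (mod 6859)

Hensel: r_{i+1} = r_i − f(r_i)/f′(r_i) mod 19^{i+2}, where f′(x) = 3x². Iterate:
  r_0 = 17 (mod 19)
  r_1 = 36 (mod 361)
  r_2 = 1480 (mod 6859)
Final: r = 1480 with f(r) ≡ 0 mod 19^3.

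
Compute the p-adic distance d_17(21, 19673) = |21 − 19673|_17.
d_17(21, 19673) = 1/4913

Step 1 — x − y = 21 − 19673 = -19652. Step 2 — v_17(-19652) = 3 (factor: -19652 = −(17^3 · 4); the sign does not affect v_p). Step 3 — |x − y|_17 = 17^{-3} = 1/4913.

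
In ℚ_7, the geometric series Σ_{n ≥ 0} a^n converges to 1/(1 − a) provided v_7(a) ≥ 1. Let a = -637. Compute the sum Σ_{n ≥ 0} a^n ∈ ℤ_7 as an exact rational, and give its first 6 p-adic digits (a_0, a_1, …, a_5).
Σ a^n = 1/(1 − a) = 1/638;  first 6 digits = (1, 0, 1, 5, 0, 3)

v_7(a) = 2 ≥ 1, so the series converges in ℤ_7 to 1/(1 − a) = 1/(1 − (-637)) = 1/638. Expand this rational in ℤ_7: compute digits iteratively via d_i = x_i mod 7, x_{i+1} = (x_i − d_i)/7. The first 6 digits are (1, 0, 1, 5, 0, 3).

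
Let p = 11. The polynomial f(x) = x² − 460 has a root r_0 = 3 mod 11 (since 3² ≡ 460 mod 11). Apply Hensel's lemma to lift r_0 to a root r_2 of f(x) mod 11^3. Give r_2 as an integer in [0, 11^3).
r_2 = 905 (mod 1331)

Hensel's recurrence: r_{i+1} = r_i − f(r_i)·(f′(r_i))^{-1} mod 11^{i+2}, with f′(x) = 2x. Iterate:
  r_0 = 3 (mod 11)
  r_1 = 58 (mod 121)
  r_2 = 905 (mod 1331)
Final: r_2 = 905, and one checks f(r_2) ≡ 0 mod 11^3.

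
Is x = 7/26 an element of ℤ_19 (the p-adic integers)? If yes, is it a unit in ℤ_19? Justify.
x ∈ ℤ_19^× (unit); v_19(x) = 0

ℤ_19 = {x ∈ ℚ_19 : v_19(x) ≥ 0} and ℤ_19^× = {x ∈ ℤ_19 : v_19(x) = 0}. Here v_19(7/26) = v_19(num) − v_19(den) = 0; compare against these criteria.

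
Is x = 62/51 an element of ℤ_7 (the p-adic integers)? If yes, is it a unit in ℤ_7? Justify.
x ∈ ℤ_7^× (unit); v_7(x) = 0

ℤ_7 = {x ∈ ℚ_7 : v_7(x) ≥ 0} and ℤ_7^× = {x ∈ ℤ_7 : v_7(x) = 0}. Here v_7(62/51) = v_7(num) − v_7(den) = 0; compare against these criteria.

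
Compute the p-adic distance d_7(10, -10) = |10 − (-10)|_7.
d_7(10, -10) = 1

Step 1 — x − y = 10 − (-10) = 20. Step 2 — v_7(20) = 0 (factor: 20 = (7^0 · 20); the sign does not affect v_p). Step 3 — |x − y|_7 = 7^{0} = 1.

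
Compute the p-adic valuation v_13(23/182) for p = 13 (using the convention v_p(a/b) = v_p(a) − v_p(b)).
v_13(23/182) = -1

Factor powers of 13 from the numerator and denominator of the reduced fraction: 23 = 13^0 · 23 and 182 = 13^1 · 14. Apply v_p(a/b) = v_p(a) − v_p(b): v_13(23/182) = 0 − 1 = -1.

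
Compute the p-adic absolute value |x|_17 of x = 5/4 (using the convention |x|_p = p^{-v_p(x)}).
|5/4|_17 = 1

Step 1 — compute v_17(x) by factoring powers of 17 out of the numerator and denominator: v_17(5/4) = 0. Step 2 — apply |x|_p = p^{-v_p(x)} = 17^{0} = 1.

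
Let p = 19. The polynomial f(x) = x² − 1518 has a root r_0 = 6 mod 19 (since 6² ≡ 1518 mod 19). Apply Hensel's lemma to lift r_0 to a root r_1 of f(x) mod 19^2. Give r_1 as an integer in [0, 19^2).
r_1 = 310 (mod 361)

Hensel's recurrence: r_{i+1} = r_i − f(r_i)·(f′(r_i))^{-1} mod 19^{i+2}, with f′(x) = 2x. Iterate:
  r_0 = 6 (mod 19)
  r_1 = 310 (mod 361)
Final: r_1 = 310, and one checks f(r_1) ≡ 0 mod 19^2.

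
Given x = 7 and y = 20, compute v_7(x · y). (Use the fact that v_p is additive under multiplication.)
v_7(140) = 1

v_p(x) = 1 (factor: 7 = 7^1 · 1); v_p(y) = 0 (factor: 20 = 7^0 · 20). Additivity: v_p(xy) = v_p(x) + v_p(y) = 1 + 0 = 1. (Direct check: xy = 140 = 7^1 · (20).)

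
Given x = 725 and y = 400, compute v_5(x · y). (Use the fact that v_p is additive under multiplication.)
v_5(290000) = 4

v_p(x) = 2 (factor: 725 = 5^2 · 29); v_p(y) = 2 (factor: 400 = 5^2 · 16). Additivity: v_p(xy) = v_p(x) + v_p(y) = 2 + 2 = 4. (Direct check: xy = 290000 = 5^4 · (464).)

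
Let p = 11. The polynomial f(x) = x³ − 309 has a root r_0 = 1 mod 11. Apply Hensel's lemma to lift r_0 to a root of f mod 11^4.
r_3 = 13817 (mod 14641)

Hensel: r_{i+1} = r_i − f(r_i)/f′(r_i) mod 11^{i+2}, where f′(x) = 3x². Iterate:
  r_0 = 1 (mod 11)
  r_1 = 23 (mod 121)
  r_2 = 507 (mod 1331)
  r_3 = 13817 (mod 14641)
Final: r = 13817 with f(r) ≡ 0 mod 11^4.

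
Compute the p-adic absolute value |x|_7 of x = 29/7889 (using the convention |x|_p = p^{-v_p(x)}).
|29/7889|_7 = 343

Step 1 — compute v_7(x) by factoring powers of 7 out of the numerator and denominator: v_7(29/7889) = -3. Step 2 — apply |x|_p = p^{-v_p(x)} = 7^{3} = 343.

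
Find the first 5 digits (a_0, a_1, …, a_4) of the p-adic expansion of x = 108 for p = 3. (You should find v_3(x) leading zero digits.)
(a_0, …, a_4) = (0, 0, 0, 1, 1)

v_3(108) = 3, so a_0 = ... = a_2 = 0. Factor out: x = 3^3 · u with u = 4 a unit in ℤ_3. Expand u iteratively via a_{v+i} = u_i mod 3, u_{i+1} = (u_i − a_{v+i})/3:
  u_0 = 4;  a_3 = 1;  u_1 = (u_0 − 1)/3 = 1
  u_1 = 1;  a_4 = 1;  u_2 = (u_1 − 1)/3 = 0
Digits: (0, 0, 0, 1, 1).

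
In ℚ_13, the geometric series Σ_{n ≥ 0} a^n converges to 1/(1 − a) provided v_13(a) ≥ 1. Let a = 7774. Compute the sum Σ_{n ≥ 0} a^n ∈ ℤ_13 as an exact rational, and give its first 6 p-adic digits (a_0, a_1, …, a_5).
Σ a^n = 1/(1 − a) = -1/7773;  first 6 digits = (1, 0, 7, 3, 10, 6)

v_13(a) = 2 ≥ 1, so the series converges in ℤ_13 to 1/(1 − a) = 1/(1 − 7774) = -1/7773. Expand this rational in ℤ_13: compute digits iteratively via d_i = x_i mod 13, x_{i+1} = (x_i − d_i)/13. The first 6 digits are (1, 0, 7, 3, 10, 6).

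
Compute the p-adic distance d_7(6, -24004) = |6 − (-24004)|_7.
d_7(6, -24004) = 1/2401

Step 1 — x − y = 6 − (-24004) = 24010. Step 2 — v_7(24010) = 4 (factor: 24010 = (7^4 · 10); the sign does not affect v_p). Step 3 — |x − y|_7 = 7^{-4} = 1/2401.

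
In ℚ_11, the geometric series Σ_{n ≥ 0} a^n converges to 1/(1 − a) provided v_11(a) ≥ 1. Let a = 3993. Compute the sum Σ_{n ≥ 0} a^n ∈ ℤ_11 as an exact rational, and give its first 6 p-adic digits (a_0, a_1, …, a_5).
Σ a^n = 1/(1 − a) = -1/3992;  first 6 digits = (1, 0, 0, 3, 0, 0)

v_11(a) = 3 ≥ 1, so the series converges in ℤ_11 to 1/(1 − a) = 1/(1 − 3993) = -1/3992. Expand this rational in ℤ_11: compute digits iteratively via d_i = x_i mod 11, x_{i+1} = (x_i − d_i)/11. The first 6 digits are (1, 0, 0, 3, 0, 0).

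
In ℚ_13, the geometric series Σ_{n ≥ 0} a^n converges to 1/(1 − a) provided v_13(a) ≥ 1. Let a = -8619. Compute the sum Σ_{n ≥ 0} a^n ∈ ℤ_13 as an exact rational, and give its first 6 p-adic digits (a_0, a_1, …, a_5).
Σ a^n = 1/(1 − a) = 1/8620;  first 6 digits = (1, 0, 1, 9, 0, 5)

v_13(a) = 2 ≥ 1, so the series converges in ℤ_13 to 1/(1 − a) = 1/(1 − (-8619)) = 1/8620. Expand this rational in ℤ_13: compute digits iteratively via d_i = x_i mod 13, x_{i+1} = (x_i − d_i)/13. The first 6 digits are (1, 0, 1, 9, 0, 5).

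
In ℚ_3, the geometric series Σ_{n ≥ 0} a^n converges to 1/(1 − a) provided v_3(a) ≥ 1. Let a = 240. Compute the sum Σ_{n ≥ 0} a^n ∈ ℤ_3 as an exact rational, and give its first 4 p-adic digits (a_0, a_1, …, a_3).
Σ a^n = 1/(1 − a) = -1/239;  first 4 digits = (1, 2, 0, 2)

v_3(a) = 1 ≥ 1, so the series converges in ℤ_3 to 1/(1 − a) = 1/(1 − 240) = -1/239. Expand this rational in ℤ_3: compute digits iteratively via d_i = x_i mod 3, x_{i+1} = (x_i − d_i)/3. The first 4 digits are (1, 2, 0, 2).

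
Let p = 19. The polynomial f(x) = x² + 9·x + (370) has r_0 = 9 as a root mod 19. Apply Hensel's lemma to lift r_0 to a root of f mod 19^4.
r_3 = 123224 (mod 130321)

Hensel: r_{i+1} = r_i − f(r_i)·(f′(r_i))^{-1} mod 19^{i+2}, f′(x) = 2x + 9. Iterate:
  r_0 = 9 (mod 19)
  r_1 = 123 (mod 361)
  r_2 = 6621 (mod 6859)
  r_3 = 123224 (mod 130321)
Final: r = 123224 satisfies f(r) ≡ 0 mod 19^4.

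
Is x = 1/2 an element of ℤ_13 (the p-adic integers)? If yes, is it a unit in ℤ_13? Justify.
x ∈ ℤ_13^× (unit); v_13(x) = 0

ℤ_13 = {x ∈ ℚ_13 : v_13(x) ≥ 0} and ℤ_13^× = {x ∈ ℤ_13 : v_13(x) = 0}. Here v_13(1/2) = v_13(num) − v_13(den) = 0; compare against these criteria.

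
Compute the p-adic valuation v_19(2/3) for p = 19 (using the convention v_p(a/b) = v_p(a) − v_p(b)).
v_19(2/3) = 0

Factor powers of 19 from the numerator and denominator of the reduced fraction: 2 = 19^0 · 2 and 3 = 19^0 · 3. Apply v_p(a/b) = v_p(a) − v_p(b): v_19(2/3) = 0 − 0 = 0.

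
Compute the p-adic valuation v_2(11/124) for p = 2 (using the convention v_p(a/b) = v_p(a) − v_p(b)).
v_2(11/124) = -2

Factor powers of 2 from the numerator and denominator of the reduced fraction: 11 = 2^0 · 11 and 124 = 2^2 · 31. Apply v_p(a/b) = v_p(a) − v_p(b): v_2(11/124) = 0 − 2 = -2.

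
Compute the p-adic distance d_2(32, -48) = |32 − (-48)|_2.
d_2(32, -48) = 1/16

Step 1 — x − y = 32 − (-48) = 80. Step 2 — v_2(80) = 4 (factor: 80 = (2^4 · 5); the sign does not affect v_p). Step 3 — |x − y|_2 = 2^{-4} = 1/16.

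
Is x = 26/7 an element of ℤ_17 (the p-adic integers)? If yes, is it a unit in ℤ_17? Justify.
x ∈ ℤ_17^× (unit); v_17(x) = 0

ℤ_17 = {x ∈ ℚ_17 : v_17(x) ≥ 0} and ℤ_17^× = {x ∈ ℤ_17 : v_17(x) = 0}. Here v_17(26/7) = v_17(num) − v_17(den) = 0; compare against these criteria.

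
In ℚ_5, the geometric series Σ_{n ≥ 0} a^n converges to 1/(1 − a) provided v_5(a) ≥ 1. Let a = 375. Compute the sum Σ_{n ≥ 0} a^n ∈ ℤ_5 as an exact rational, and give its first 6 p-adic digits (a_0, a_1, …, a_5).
Σ a^n = 1/(1 − a) = -1/374;  first 6 digits = (1, 0, 0, 3, 0, 0)

v_5(a) = 3 ≥ 1, so the series converges in ℤ_5 to 1/(1 − a) = 1/(1 − 375) = -1/374. Expand this rational in ℤ_5: compute digits iteratively via d_i = x_i mod 5, x_{i+1} = (x_i − d_i)/5. The first 6 digits are (1, 0, 0, 3, 0, 0).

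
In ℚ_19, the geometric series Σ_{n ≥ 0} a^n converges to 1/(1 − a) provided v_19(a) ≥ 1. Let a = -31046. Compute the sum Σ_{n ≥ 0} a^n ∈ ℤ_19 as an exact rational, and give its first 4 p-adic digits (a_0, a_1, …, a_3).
Σ a^n = 1/(1 − a) = 1/31047;  first 4 digits = (1, 0, 9, 14)

v_19(a) = 2 ≥ 1, so the series converges in ℤ_19 to 1/(1 − a) = 1/(1 − (-31046)) = 1/31047. Expand this rational in ℤ_19: compute digits iteratively via d_i = x_i mod 19, x_{i+1} = (x_i − d_i)/19. The first 4 digits are (1, 0, 9, 14).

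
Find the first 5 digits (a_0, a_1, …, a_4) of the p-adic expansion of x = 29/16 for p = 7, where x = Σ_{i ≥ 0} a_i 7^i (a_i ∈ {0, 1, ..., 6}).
(a_0, …, a_4) = (4, 1, 2, 1, 2)

v_7(29/16) = 0 (numerator and denominator both coprime to 7), so x ∈ ℤ_7^×. Compute digits iteratively via a_i = x_i mod 7, x_{i+1} = (x_i − a_i)/7, with x_0 = x:
  x_0 = 29/16;  a_0 = 4;  x_1 = (x_0 − 4)/7 = -5/16
  x_1 = -5/16;  a_1 = 1;  x_2 = (x_1 − 1)/7 = -3/16
  x_2 = -3/16;  a_2 = 2;  x_3 = (x_2 − 2)/7 = -5/16
  x_3 = -5/16;  a_3 = 1;  x_4 = (x_3 − 1)/7 = -3/16
  x_4 = -3/16;  a_4 = 2;  x_5 = (x_4 − 2)/7 = -5/16
Digits: (4, 1, 2, 1, 2).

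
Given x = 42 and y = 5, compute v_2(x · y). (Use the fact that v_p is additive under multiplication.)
v_2(210) = 1

v_p(x) = 1 (factor: 42 = 2^1 · 21); v_p(y) = 0 (factor: 5 = 2^0 · 5). Additivity: v_p(xy) = v_p(x) + v_p(y) = 1 + 0 = 1. (Direct check: xy = 210 = 2^1 · (105).)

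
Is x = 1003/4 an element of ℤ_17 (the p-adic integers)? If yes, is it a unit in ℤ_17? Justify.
x ∈ ℤ_17 but not a unit; v_17(x) = 1 > 0

ℤ_17 = {x ∈ ℚ_17 : v_17(x) ≥ 0} and ℤ_17^× = {x ∈ ℤ_17 : v_17(x) = 0}. Here v_17(1003/4) = v_17(num) − v_17(den) = 1; compare against these criteria.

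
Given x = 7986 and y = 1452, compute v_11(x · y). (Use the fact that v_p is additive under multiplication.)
v_11(11595672) = 5

v_p(x) = 3 (factor: 7986 = 11^3 · 6); v_p(y) = 2 (factor: 1452 = 11^2 · 12). Additivity: v_p(xy) = v_p(x) + v_p(y) = 3 + 2 = 5. (Direct check: xy = 11595672 = 11^5 · (72).)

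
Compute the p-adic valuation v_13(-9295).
v_13(-9295) = 2

v_13(n) is the largest exponent k such that 13^k divides n. Factor out: -9295 = -13^2 · 55. (Sign doesn't affect v_p.) So v_13(-9295) = 2.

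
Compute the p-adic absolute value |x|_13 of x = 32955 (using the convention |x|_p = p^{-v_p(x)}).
|32955|_13 = 1/2197

Step 1 — compute v_13(x) by factoring powers of 13 out of the numerator and denominator: v_13(32955) = 3. Step 2 — apply |x|_p = p^{-v_p(x)} = 13^{-3} = 1/2197.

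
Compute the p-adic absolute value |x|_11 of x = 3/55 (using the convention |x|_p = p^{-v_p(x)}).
|3/55|_11 = 11

Step 1 — compute v_11(x) by factoring powers of 11 out of the numerator and denominator: v_11(3/55) = -1. Step 2 — apply |x|_p = p^{-v_p(x)} = 11^{1} = 11.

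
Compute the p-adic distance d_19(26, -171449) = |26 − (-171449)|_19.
d_19(26, -171449) = 1/6859

Step 1 — x − y = 26 − (-171449) = 171475. Step 2 — v_19(171475) = 3 (factor: 171475 = (19^3 · 25); the sign does not affect v_p). Step 3 — |x − y|_19 = 19^{-3} = 1/6859.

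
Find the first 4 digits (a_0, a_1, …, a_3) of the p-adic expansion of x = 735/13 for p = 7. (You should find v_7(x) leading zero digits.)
(a_0, …, a_3) = (0, 0, 6, 2)

v_7(735/13) = 2, so a_0 = ... = a_1 = 0. Factor out: x = 7^2 · u with u = 15/13 a unit in ℤ_7. Expand u iteratively via a_{v+i} = u_i mod 7, u_{i+1} = (u_i − a_{v+i})/7:
  u_0 = 15/13;  a_2 = 6;  u_1 = (u_0 − 6)/7 = -9/13
  u_1 = -9/13;  a_3 = 2;  u_2 = (u_1 − 2)/7 = -5/13
Digits: (0, 0, 6, 2).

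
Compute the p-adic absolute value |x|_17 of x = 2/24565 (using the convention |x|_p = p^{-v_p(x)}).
|2/24565|_17 = 4913

Step 1 — compute v_17(x) by factoring powers of 17 out of the numerator and denominator: v_17(2/24565) = -3. Step 2 — apply |x|_p = p^{-v_p(x)} = 17^{3} = 4913.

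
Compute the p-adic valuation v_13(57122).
v_13(57122) = 4

v_13(n) is the largest exponent k such that 13^k divides n. Factor out: 57122 = 13^4 · 2. (Sign doesn't affect v_p.) So v_13(57122) = 4.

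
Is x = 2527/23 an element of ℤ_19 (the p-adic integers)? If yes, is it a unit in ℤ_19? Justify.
x ∈ ℤ_19 but not a unit; v_19(x) = 2 > 0

ℤ_19 = {x ∈ ℚ_19 : v_19(x) ≥ 0} and ℤ_19^× = {x ∈ ℤ_19 : v_19(x) = 0}. Here v_19(2527/23) = v_19(num) − v_19(den) = 2; compare against these criteria.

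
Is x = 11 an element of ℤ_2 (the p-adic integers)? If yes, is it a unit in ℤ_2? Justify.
x ∈ ℤ_2^× (unit); v_2(x) = 0

ℤ_2 = {x ∈ ℚ_2 : v_2(x) ≥ 0} and ℤ_2^× = {x ∈ ℤ_2 : v_2(x) = 0}. Here v_2(11) = v_2(num) − v_2(den) = 0; compare against these criteria.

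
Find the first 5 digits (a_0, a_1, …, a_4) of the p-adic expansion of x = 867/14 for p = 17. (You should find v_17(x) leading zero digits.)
(a_0, …, a_4) = (0, 0, 16, 10, 3)

v_17(867/14) = 2, so a_0 = ... = a_1 = 0. Factor out: x = 17^2 · u with u = 3/14 a unit in ℤ_17. Expand u iteratively via a_{v+i} = u_i mod 17, u_{i+1} = (u_i − a_{v+i})/17:
  u_0 = 3/14;  a_2 = 16;  u_1 = (u_0 − 16)/17 = -13/14
  u_1 = -13/14;  a_3 = 10;  u_2 = (u_1 − 10)/17 = -9/14
  u_2 = -9/14;  a_4 = 3;  u_3 = (u_2 − 3)/17 = -3/14
Digits: (0, 0, 16, 10, 3).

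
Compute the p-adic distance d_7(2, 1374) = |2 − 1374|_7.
d_7(2, 1374) = 1/343

Step 1 — x − y = 2 − 1374 = -1372. Step 2 — v_7(-1372) = 3 (factor: -1372 = −(7^3 · 4); the sign does not affect v_p). Step 3 — |x − y|_7 = 7^{-3} = 1/343.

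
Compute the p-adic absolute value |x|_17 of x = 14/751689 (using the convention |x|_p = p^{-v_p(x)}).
|14/751689|_17 = 83521

Step 1 — compute v_17(x) by factoring powers of 17 out of the numerator and denominator: v_17(14/751689) = -4. Step 2 — apply |x|_p = p^{-v_p(x)} = 17^{4} = 83521.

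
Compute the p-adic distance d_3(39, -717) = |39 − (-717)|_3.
d_3(39, -717) = 1/27

Step 1 — x − y = 39 − (-717) = 756. Step 2 — v_3(756) = 3 (factor: 756 = (3^3 · 28); the sign does not affect v_p). Step 3 — |x − y|_3 = 3^{-3} = 1/27.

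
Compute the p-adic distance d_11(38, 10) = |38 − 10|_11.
d_11(38, 10) = 1

Step 1 — x − y = 38 − 10 = 28. Step 2 — v_11(28) = 0 (factor: 28 = (11^0 · 28); the sign does not affect v_p). Step 3 — |x − y|_11 = 11^{0} = 1.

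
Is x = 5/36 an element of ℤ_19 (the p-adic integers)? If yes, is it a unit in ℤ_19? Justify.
x ∈ ℤ_19^× (unit); v_19(x) = 0

ℤ_19 = {x ∈ ℚ_19 : v_19(x) ≥ 0} and ℤ_19^× = {x ∈ ℤ_19 : v_19(x) = 0}. Here v_19(5/36) = v_19(num) − v_19(den) = 0; compare against these criteria.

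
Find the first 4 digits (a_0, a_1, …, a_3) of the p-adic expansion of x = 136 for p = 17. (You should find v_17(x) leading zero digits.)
(a_0, …, a_3) = (0, 8, 0, 0)

v_17(136) = 1, so a_0 = ... = a_0 = 0. Factor out: x = 17^1 · u with u = 8 a unit in ℤ_17. Expand u iteratively via a_{v+i} = u_i mod 17, u_{i+1} = (u_i − a_{v+i})/17:
  u_0 = 8;  a_1 = 8;  u_1 = (u_0 − 8)/17 = 0
  u_1 = 0;  a_2 = 0;  u_2 = (u_1 − 0)/17 = 0
  u_2 = 0;  a_3 = 0;  u_3 = (u_2 − 0)/17 = 0
Digits: (0, 8, 0, 0).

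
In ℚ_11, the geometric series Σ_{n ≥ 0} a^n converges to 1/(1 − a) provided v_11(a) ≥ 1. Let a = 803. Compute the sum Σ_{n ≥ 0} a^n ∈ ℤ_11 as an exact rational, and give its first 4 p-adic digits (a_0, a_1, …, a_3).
Σ a^n = 1/(1 − a) = -1/802;  first 4 digits = (1, 7, 0, 3)

v_11(a) = 1 ≥ 1, so the series converges in ℤ_11 to 1/(1 − a) = 1/(1 − 803) = -1/802. Expand this rational in ℤ_11: compute digits iteratively via d_i = x_i mod 11, x_{i+1} = (x_i − d_i)/11. The first 4 digits are (1, 7, 0, 3).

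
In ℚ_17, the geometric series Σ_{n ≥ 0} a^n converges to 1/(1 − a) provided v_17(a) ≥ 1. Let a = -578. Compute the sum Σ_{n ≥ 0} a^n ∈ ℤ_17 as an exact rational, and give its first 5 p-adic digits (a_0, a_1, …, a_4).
Σ a^n = 1/(1 − a) = 1/579;  first 5 digits = (1, 0, 15, 16, 3)

v_17(a) = 2 ≥ 1, so the series converges in ℤ_17 to 1/(1 − a) = 1/(1 − (-578)) = 1/579. Expand this rational in ℤ_17: compute digits iteratively via d_i = x_i mod 17, x_{i+1} = (x_i − d_i)/17. The first 5 digits are (1, 0, 15, 16, 3).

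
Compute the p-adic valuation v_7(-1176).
v_7(-1176) = 2

v_7(n) is the largest exponent k such that 7^k divides n. Factor out: -1176 = -7^2 · 24. (Sign doesn't affect v_p.) So v_7(-1176) = 2.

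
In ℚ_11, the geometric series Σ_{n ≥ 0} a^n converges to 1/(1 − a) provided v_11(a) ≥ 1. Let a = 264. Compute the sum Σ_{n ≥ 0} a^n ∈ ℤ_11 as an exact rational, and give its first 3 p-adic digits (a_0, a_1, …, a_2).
Σ a^n = 1/(1 − a) = -1/263;  first 3 digits = (1, 2, 6)

v_11(a) = 1 ≥ 1, so the series converges in ℤ_11 to 1/(1 − a) = 1/(1 − 264) = -1/263. Expand this rational in ℤ_11: compute digits iteratively via d_i = x_i mod 11, x_{i+1} = (x_i − d_i)/11. The first 3 digits are (1, 2, 6).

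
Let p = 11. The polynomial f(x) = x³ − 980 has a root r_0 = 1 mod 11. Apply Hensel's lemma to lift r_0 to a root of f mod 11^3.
r_2 = 166 (mod 1331)

Hensel: r_{i+1} = r_i − f(r_i)/f′(r_i) mod 11^{i+2}, where f′(x) = 3x². Iterate:
  r_0 = 1 (mod 11)
  r_1 = 45 (mod 121)
  r_2 = 166 (mod 1331)
Final: r = 166 with f(r) ≡ 0 mod 11^3.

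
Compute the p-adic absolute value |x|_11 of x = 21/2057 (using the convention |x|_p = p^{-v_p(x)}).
|21/2057|_11 = 121

Step 1 — compute v_11(x) by factoring powers of 11 out of the numerator and denominator: v_11(21/2057) = -2. Step 2 — apply |x|_p = p^{-v_p(x)} = 11^{2} = 121.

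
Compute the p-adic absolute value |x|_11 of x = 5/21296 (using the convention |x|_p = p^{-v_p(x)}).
|5/21296|_11 = 1331

Step 1 — compute v_11(x) by factoring powers of 11 out of the numerator and denominator: v_11(5/21296) = -3. Step 2 — apply |x|_p = p^{-v_p(x)} = 11^{3} = 1331.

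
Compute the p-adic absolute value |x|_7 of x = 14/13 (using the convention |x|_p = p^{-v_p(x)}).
|14/13|_7 = 1/7

Step 1 — compute v_7(x) by factoring powers of 7 out of the numerator and denominator: v_7(14/13) = 1. Step 2 — apply |x|_p = p^{-v_p(x)} = 7^{-1} = 1/7.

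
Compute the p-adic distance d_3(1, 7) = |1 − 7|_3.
d_3(1, 7) = 1/3

Step 1 — x − y = 1 − 7 = -6. Step 2 — v_3(-6) = 1 (factor: -6 = −(3^1 · 2); the sign does not affect v_p). Step 3 — |x − y|_3 = 3^{-1} = 1/3.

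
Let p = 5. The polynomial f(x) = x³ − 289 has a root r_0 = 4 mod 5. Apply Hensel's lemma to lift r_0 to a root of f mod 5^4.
r_3 = 204 (mod 625)

Hensel: r_{i+1} = r_i − f(r_i)/f′(r_i) mod 5^{i+2}, where f′(x) = 3x². Iterate:
  r_0 = 4 (mod 5)
  r_1 = 4 (mod 25)
  r_2 = 79 (mod 125)
  r_3 = 204 (mod 625)
Final: r = 204 with f(r) ≡ 0 mod 5^4.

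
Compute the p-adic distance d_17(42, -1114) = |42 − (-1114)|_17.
d_17(42, -1114) = 1/289

Step 1 — x − y = 42 − (-1114) = 1156. Step 2 — v_17(1156) = 2 (factor: 1156 = (17^2 · 4); the sign does not affect v_p). Step 3 — |x − y|_17 = 17^{-2} = 1/289.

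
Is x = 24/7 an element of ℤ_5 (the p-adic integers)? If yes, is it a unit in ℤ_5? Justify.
x ∈ ℤ_5^× (unit); v_5(x) = 0

ℤ_5 = {x ∈ ℚ_5 : v_5(x) ≥ 0} and ℤ_5^× = {x ∈ ℤ_5 : v_5(x) = 0}. Here v_5(24/7) = v_5(num) − v_5(den) = 0; compare against these criteria.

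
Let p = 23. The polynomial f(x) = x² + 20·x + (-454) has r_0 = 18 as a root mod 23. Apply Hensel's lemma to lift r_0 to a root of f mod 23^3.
r_2 = 3698 (mod 12167)

Hensel: r_{i+1} = r_i − f(r_i)·(f′(r_i))^{-1} mod 23^{i+2}, f′(x) = 2x + 20. Iterate:
  r_0 = 18 (mod 23)
  r_1 = 524 (mod 529)
  r_2 = 3698 (mod 12167)
Final: r = 3698 satisfies f(r) ≡ 0 mod 23^3.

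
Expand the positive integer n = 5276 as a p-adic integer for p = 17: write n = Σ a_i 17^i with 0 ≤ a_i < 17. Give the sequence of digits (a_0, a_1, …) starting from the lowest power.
(a_0, a_1, …) = (6, 4, 1, 1)

Repeated division by 17 gives the digits low-to-high: 5276 = 6 + 4·17^1 + 1·17^2 + 1·17^3. Digit sequence: (6, 4, 1, 1).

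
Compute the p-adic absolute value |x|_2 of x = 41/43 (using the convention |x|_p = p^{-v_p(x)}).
|41/43|_2 = 1

Step 1 — compute v_2(x) by factoring powers of 2 out of the numerator and denominator: v_2(41/43) = 0. Step 2 — apply |x|_p = p^{-v_p(x)} = 2^{0} = 1.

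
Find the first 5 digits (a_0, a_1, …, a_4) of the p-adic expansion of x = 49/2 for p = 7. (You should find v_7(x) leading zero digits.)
(a_0, …, a_4) = (0, 0, 4, 3, 3)

v_7(49/2) = 2, so a_0 = ... = a_1 = 0. Factor out: x = 7^2 · u with u = 1/2 a unit in ℤ_7. Expand u iteratively via a_{v+i} = u_i mod 7, u_{i+1} = (u_i − a_{v+i})/7:
  u_0 = 1/2;  a_2 = 4;  u_1 = (u_0 − 4)/7 = -1/2
  u_1 = -1/2;  a_3 = 3;  u_2 = (u_1 − 3)/7 = -1/2
  u_2 = -1/2;  a_4 = 3;  u_3 = (u_2 − 3)/7 = -1/2
Digits: (0, 0, 4, 3, 3).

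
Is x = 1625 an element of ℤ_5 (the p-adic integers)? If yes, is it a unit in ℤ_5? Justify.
x ∈ ℤ_5 but not a unit; v_5(x) = 3 > 0

ℤ_5 = {x ∈ ℚ_5 : v_5(x) ≥ 0} and ℤ_5^× = {x ∈ ℤ_5 : v_5(x) = 0}. Here v_5(1625) = v_5(num) − v_5(den) = 3; compare against these criteria.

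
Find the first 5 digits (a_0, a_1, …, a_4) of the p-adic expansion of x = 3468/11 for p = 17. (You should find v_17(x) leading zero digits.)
(a_0, …, a_4) = (0, 0, 15, 10, 4)

v_17(3468/11) = 2, so a_0 = ... = a_1 = 0. Factor out: x = 17^2 · u with u = 12/11 a unit in ℤ_17. Expand u iteratively via a_{v+i} = u_i mod 17, u_{i+1} = (u_i − a_{v+i})/17:
  u_0 = 12/11;  a_2 = 15;  u_1 = (u_0 − 15)/17 = -9/11
  u_1 = -9/11;  a_3 = 10;  u_2 = (u_1 − 10)/17 = -7/11
  u_2 = -7/11;  a_4 = 4;  u_3 = (u_2 − 4)/17 = -3/11
Digits: (0, 0, 15, 10, 4).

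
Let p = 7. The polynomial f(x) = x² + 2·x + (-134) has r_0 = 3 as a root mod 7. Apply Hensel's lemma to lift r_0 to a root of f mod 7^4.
r_3 = 1935 (mod 2401)

Hensel: r_{i+1} = r_i − f(r_i)·(f′(r_i))^{-1} mod 7^{i+2}, f′(x) = 2x + 2. Iterate:
  r_0 = 3 (mod 7)
  r_1 = 24 (mod 49)
  r_2 = 220 (mod 343)
  r_3 = 1935 (mod 2401)
Final: r = 1935 satisfies f(r) ≡ 0 mod 7^4.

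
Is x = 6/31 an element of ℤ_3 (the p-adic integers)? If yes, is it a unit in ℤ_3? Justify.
x ∈ ℤ_3 but not a unit; v_3(x) = 1 > 0

ℤ_3 = {x ∈ ℚ_3 : v_3(x) ≥ 0} and ℤ_3^× = {x ∈ ℤ_3 : v_3(x) = 0}. Here v_3(6/31) = v_3(num) − v_3(den) = 1; compare against these criteria.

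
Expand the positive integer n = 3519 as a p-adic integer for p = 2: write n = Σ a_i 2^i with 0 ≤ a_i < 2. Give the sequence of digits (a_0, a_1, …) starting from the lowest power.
(a_0, a_1, …) = (1, 1, 1, 1, 1, 1, 0, 1, 1, 0, 1, 1)

Repeated division by 2 gives the digits low-to-high: 3519 = 1 + 1·2^1 + 1·2^2 + 1·2^3 + 1·2^4 + 1·2^5 + 1·2^7 + 1·2^8 + 1·2^10 + 1·2^11. Digit sequence: (1, 1, 1, 1, 1, 1, 0, 1, 1, 0, 1, 1).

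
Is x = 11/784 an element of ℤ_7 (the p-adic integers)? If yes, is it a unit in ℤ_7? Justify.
x ∉ ℤ_7 (v_7(x) = -2 < 0)

ℤ_7 = {x ∈ ℚ_7 : v_7(x) ≥ 0} and ℤ_7^× = {x ∈ ℤ_7 : v_7(x) = 0}. Here v_7(11/784) = v_7(num) − v_7(den) = -2; compare against these criteria.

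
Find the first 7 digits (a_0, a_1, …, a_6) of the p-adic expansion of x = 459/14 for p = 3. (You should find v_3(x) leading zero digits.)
(a_0, …, a_6) = (0, 0, 0, 1, 2, 0, 0)

v_3(459/14) = 3, so a_0 = ... = a_2 = 0. Factor out: x = 3^3 · u with u = 17/14 a unit in ℤ_3. Expand u iteratively via a_{v+i} = u_i mod 3, u_{i+1} = (u_i − a_{v+i})/3:
  u_0 = 17/14;  a_3 = 1;  u_1 = (u_0 − 1)/3 = 1/14
  u_1 = 1/14;  a_4 = 2;  u_2 = (u_1 − 2)/3 = -9/14
  u_2 = -9/14;  a_5 = 0;  u_3 = (u_2 − 0)/3 = -3/14
  u_3 = -3/14;  a_6 = 0;  u_4 = (u_3 − 0)/3 = -1/14
Digits: (0, 0, 0, 1, 2, 0, 0).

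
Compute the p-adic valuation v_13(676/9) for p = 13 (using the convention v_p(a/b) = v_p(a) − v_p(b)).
v_13(676/9) = 2

Factor powers of 13 from the numerator and denominator of the reduced fraction: 676 = 13^2 · 4 and 9 = 13^0 · 9. Apply v_p(a/b) = v_p(a) − v_p(b): v_13(676/9) = 2 − 0 = 2.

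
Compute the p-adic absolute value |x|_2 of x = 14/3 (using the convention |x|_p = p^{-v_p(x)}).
|14/3|_2 = 1/2

Step 1 — compute v_2(x) by factoring powers of 2 out of the numerator and denominator: v_2(14/3) = 1. Step 2 — apply |x|_p = p^{-v_p(x)} = 2^{-1} = 1/2.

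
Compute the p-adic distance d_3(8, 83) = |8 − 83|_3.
d_3(8, 83) = 1/3

Step 1 — x − y = 8 − 83 = -75. Step 2 — v_3(-75) = 1 (factor: -75 = −(3^1 · 25); the sign does not affect v_p). Step 3 — |x − y|_3 = 3^{-1} = 1/3.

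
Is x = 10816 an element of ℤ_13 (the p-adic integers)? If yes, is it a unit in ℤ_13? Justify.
x ∈ ℤ_13 but not a unit; v_13(x) = 2 > 0

ℤ_13 = {x ∈ ℚ_13 : v_13(x) ≥ 0} and ℤ_13^× = {x ∈ ℤ_13 : v_13(x) = 0}. Here v_13(10816) = v_13(num) − v_13(den) = 2; compare against these criteria.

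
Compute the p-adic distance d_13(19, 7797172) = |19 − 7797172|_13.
d_13(19, 7797172) = 1/371293

Step 1 — x − y = 19 − 7797172 = -7797153. Step 2 — v_13(-7797153) = 5 (factor: -7797153 = −(13^5 · 21); the sign does not affect v_p). Step 3 — |x − y|_13 = 13^{-5} = 1/371293.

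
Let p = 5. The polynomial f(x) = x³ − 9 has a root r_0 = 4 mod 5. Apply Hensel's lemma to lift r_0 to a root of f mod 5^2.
r_1 = 19 (mod 25)

Hensel: r_{i+1} = r_i − f(r_i)/f′(r_i) mod 5^{i+2}, where f′(x) = 3x². Iterate:
  r_0 = 4 (mod 5)
  r_1 = 19 (mod 25)
Final: r = 19 with f(r) ≡ 0 mod 5^2.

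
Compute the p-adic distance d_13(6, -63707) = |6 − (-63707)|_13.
d_13(6, -63707) = 1/2197

Step 1 — x − y = 6 − (-63707) = 63713. Step 2 — v_13(63713) = 3 (factor: 63713 = (13^3 · 29); the sign does not affect v_p). Step 3 — |x − y|_13 = 13^{-3} = 1/2197.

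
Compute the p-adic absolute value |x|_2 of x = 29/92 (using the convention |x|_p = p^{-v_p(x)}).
|29/92|_2 = 4

Step 1 — compute v_2(x) by factoring powers of 2 out of the numerator and denominator: v_2(29/92) = -2. Step 2 — apply |x|_p = p^{-v_p(x)} = 2^{2} = 4.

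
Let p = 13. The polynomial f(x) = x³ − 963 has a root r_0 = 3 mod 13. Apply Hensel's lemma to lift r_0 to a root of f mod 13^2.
r_1 = 94 (mod 169)

Hensel: r_{i+1} = r_i − f(r_i)/f′(r_i) mod 13^{i+2}, where f′(x) = 3x². Iterate:
  r_0 = 3 (mod 13)
  r_1 = 94 (mod 169)
Final: r = 94 with f(r) ≡ 0 mod 13^2.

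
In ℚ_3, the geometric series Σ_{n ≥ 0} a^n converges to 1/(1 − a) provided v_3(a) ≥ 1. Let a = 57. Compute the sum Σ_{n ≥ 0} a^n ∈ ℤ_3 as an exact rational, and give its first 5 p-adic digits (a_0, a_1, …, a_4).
Σ a^n = 1/(1 − a) = -1/56;  first 5 digits = (1, 1, 1, 0, 0)

v_3(a) = 1 ≥ 1, so the series converges in ℤ_3 to 1/(1 − a) = 1/(1 − 57) = -1/56. Expand this rational in ℤ_3: compute digits iteratively via d_i = x_i mod 3, x_{i+1} = (x_i − d_i)/3. The first 5 digits are (1, 1, 1, 0, 0).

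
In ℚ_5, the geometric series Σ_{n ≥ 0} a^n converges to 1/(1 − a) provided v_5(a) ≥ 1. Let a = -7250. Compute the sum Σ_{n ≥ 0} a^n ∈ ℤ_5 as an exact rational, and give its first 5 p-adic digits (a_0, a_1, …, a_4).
Σ a^n = 1/(1 − a) = 1/7251;  first 5 digits = (1, 0, 0, 2, 3)

v_5(a) = 3 ≥ 1, so the series converges in ℤ_5 to 1/(1 − a) = 1/(1 − (-7250)) = 1/7251. Expand this rational in ℤ_5: compute digits iteratively via d_i = x_i mod 5, x_{i+1} = (x_i − d_i)/5. The first 5 digits are (1, 0, 0, 2, 3).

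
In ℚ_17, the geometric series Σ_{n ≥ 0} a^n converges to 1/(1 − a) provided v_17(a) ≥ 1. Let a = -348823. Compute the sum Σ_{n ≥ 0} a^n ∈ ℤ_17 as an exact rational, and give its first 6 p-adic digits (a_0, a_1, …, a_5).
Σ a^n = 1/(1 − a) = 1/348824;  first 6 digits = (1, 0, 0, 14, 12, 16)

v_17(a) = 3 ≥ 1, so the series converges in ℤ_17 to 1/(1 − a) = 1/(1 − (-348823)) = 1/348824. Expand this rational in ℤ_17: compute digits iteratively via d_i = x_i mod 17, x_{i+1} = (x_i − d_i)/17. The first 6 digits are (1, 0, 0, 14, 12, 16).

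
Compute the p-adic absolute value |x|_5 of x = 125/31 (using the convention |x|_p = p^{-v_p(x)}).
|125/31|_5 = 1/125

Step 1 — compute v_5(x) by factoring powers of 5 out of the numerator and denominator: v_5(125/31) = 3. Step 2 — apply |x|_p = p^{-v_p(x)} = 5^{-3} = 1/125.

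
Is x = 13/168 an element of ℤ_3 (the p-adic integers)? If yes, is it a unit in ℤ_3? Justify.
x ∉ ℤ_3 (v_3(x) = -1 < 0)

ℤ_3 = {x ∈ ℚ_3 : v_3(x) ≥ 0} and ℤ_3^× = {x ∈ ℤ_3 : v_3(x) = 0}. Here v_3(13/168) = v_3(num) − v_3(den) = -1; compare against these criteria.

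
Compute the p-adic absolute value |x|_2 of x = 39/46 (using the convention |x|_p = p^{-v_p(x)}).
|39/46|_2 = 2

Step 1 — compute v_2(x) by factoring powers of 2 out of the numerator and denominator: v_2(39/46) = -1. Step 2 — apply |x|_p = p^{-v_p(x)} = 2^{1} = 2.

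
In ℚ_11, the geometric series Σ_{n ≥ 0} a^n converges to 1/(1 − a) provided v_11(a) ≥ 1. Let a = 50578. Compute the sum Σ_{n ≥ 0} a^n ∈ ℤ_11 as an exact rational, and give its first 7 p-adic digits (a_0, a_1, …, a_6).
Σ a^n = 1/(1 − a) = -1/50577;  first 7 digits = (1, 0, 0, 5, 3, 0, 3)

v_11(a) = 3 ≥ 1, so the series converges in ℤ_11 to 1/(1 − a) = 1/(1 − 50578) = -1/50577. Expand this rational in ℤ_11: compute digits iteratively via d_i = x_i mod 11, x_{i+1} = (x_i − d_i)/11. The first 7 digits are (1, 0, 0, 5, 3, 0, 3).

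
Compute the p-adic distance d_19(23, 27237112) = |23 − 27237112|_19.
d_19(23, 27237112) = 1/2476099

Step 1 — x − y = 23 − 27237112 = -27237089. Step 2 — v_19(-27237089) = 5 (factor: -27237089 = −(19^5 · 11); the sign does not affect v_p). Step 3 — |x − y|_19 = 19^{-5} = 1/2476099.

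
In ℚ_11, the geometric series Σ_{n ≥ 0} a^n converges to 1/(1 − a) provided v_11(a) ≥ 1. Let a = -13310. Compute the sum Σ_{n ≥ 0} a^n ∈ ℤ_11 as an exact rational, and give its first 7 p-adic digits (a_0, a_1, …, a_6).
Σ a^n = 1/(1 − a) = 1/13311;  first 7 digits = (1, 0, 0, 1, 10, 10, 0)

v_11(a) = 3 ≥ 1, so the series converges in ℤ_11 to 1/(1 − a) = 1/(1 − (-13310)) = 1/13311. Expand this rational in ℤ_11: compute digits iteratively via d_i = x_i mod 11, x_{i+1} = (x_i − d_i)/11. The first 7 digits are (1, 0, 0, 1, 10, 10, 0).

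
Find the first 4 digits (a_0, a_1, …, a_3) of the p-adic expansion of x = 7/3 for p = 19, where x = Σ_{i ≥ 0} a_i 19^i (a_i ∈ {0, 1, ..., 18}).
(a_0, …, a_3) = (15, 12, 12, 12)

v_19(7/3) = 0 (numerator and denominator both coprime to 19), so x ∈ ℤ_19^×. Compute digits iteratively via a_i = x_i mod 19, x_{i+1} = (x_i − a_i)/19, with x_0 = x:
  x_0 = 7/3;  a_0 = 15;  x_1 = (x_0 − 15)/19 = -2/3
  x_1 = -2/3;  a_1 = 12;  x_2 = (x_1 − 12)/19 = -2/3
  x_2 = -2/3;  a_2 = 12;  x_3 = (x_2 − 12)/19 = -2/3
  x_3 = -2/3;  a_3 = 12;  x_4 = (x_3 − 12)/19 = -2/3
Digits: (15, 12, 12, 12).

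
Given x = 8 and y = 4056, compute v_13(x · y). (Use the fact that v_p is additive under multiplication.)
v_13(32448) = 2

v_p(x) = 0 (factor: 8 = 13^0 · 8); v_p(y) = 2 (factor: 4056 = 13^2 · 24). Additivity: v_p(xy) = v_p(x) + v_p(y) = 0 + 2 = 2. (Direct check: xy = 32448 = 13^2 · (192).)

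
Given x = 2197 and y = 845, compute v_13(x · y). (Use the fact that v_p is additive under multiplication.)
v_13(1856465) = 5

v_p(x) = 3 (factor: 2197 = 13^3 · 1); v_p(y) = 2 (factor: 845 = 13^2 · 5). Additivity: v_p(xy) = v_p(x) + v_p(y) = 3 + 2 = 5. (Direct check: xy = 1856465 = 13^5 · (5).)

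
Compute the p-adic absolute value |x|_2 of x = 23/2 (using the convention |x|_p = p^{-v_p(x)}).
|23/2|_2 = 2

Step 1 — compute v_2(x) by factoring powers of 2 out of the numerator and denominator: v_2(23/2) = -1. Step 2 — apply |x|_p = p^{-v_p(x)} = 2^{1} = 2.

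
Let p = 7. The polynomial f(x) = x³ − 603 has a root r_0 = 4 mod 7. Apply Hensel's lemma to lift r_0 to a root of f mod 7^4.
r_3 = 1866 (mod 2401)

Hensel: r_{i+1} = r_i − f(r_i)/f′(r_i) mod 7^{i+2}, where f′(x) = 3x². Iterate:
  r_0 = 4 (mod 7)
  r_1 = 4 (mod 49)
  r_2 = 151 (mod 343)
  r_3 = 1866 (mod 2401)
Final: r = 1866 with f(r) ≡ 0 mod 7^4.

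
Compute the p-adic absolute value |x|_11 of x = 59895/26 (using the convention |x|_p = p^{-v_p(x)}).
|59895/26|_11 = 1/1331

Step 1 — compute v_11(x) by factoring powers of 11 out of the numerator and denominator: v_11(59895/26) = 3. Step 2 — apply |x|_p = p^{-v_p(x)} = 11^{-3} = 1/1331.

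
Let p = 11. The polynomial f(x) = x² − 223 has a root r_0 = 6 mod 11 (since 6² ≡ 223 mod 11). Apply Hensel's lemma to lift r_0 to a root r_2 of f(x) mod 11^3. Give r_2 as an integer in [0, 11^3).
r_2 = 435 (mod 1331)

Hensel's recurrence: r_{i+1} = r_i − f(r_i)·(f′(r_i))^{-1} mod 11^{i+2}, with f′(x) = 2x. Iterate:
  r_0 = 6 (mod 11)
  r_1 = 72 (mod 121)
  r_2 = 435 (mod 1331)
Final: r_2 = 435, and one checks f(r_2) ≡ 0 mod 11^3.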